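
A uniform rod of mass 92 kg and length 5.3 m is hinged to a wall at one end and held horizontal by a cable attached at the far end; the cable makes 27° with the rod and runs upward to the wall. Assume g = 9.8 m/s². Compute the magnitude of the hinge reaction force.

|H| ≈ 993 N

Take torques about the hinge: T sin 27° · 5.3 = 92×9.8×2.65 = 2389.2 N·m.
So T = 2389.2 / (0.4540 × 5.3) = 992.97 N.
ΣF_x = 0: H_x = T cos 27° = 884.74 N.
ΣF_y = 0: H_y = (92×9.8) − T sin 27° = 901.6 − 450.8 = 450.8 N.
|H| = √(H_x² + H_y²) = √((884.74)² + (450.8)²) = 992.97 N.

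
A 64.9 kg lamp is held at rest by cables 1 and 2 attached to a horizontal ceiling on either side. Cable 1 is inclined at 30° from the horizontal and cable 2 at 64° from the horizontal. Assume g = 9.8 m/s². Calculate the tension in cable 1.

Weight W = 64.9 × 9.8 = 636 N acts straight down.
Horizontal: T_1 cos 30° = T_2 cos 64°  →  T_2 = 1.976 T_1.
Vertical: T_1 sin 30° + T_2 sin 64° = 636.
Substituting the horizontal relation into the vertical equation gives 2.276 T_1 = 636, so T_1 = 279.5 N.

T_1 ≈ 279 N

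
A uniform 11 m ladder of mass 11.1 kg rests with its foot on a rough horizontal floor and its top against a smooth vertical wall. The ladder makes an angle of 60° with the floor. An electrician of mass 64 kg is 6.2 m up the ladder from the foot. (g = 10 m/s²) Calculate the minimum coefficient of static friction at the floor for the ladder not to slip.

ΣF_y = 0: N_floor = 11.1×10 + 64×10 = 751 N.
Torques about the foot: N_wall · 11 sin 60° = 11.1×10×5.5 cos 60° + 64×10×6.2 cos 60° → N_wall = 240.31 N.
ΣF_x = 0: f_floor = N_wall = 240.31 N.
μ_min = f_floor / N_floor = 240.31 / 751 = 0.32.

μ_min ≈ 0.320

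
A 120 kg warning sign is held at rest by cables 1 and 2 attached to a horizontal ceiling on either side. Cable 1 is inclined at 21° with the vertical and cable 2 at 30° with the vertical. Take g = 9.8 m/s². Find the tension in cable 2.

T_2 ≈ 542 N

Angles from the horizontal: cable 1 is 90° − 21° = 69°, cable 2 is 90° − 30° = 60°.
Weight W = 120 × 9.8 = 1176 N acts straight down.
Horizontal: T_1 cos 69° = T_2 cos 60°  →  T_1 = 1.395 T_2.
Vertical: T_1 sin 69° + T_2 sin 60° = 1176.
Substituting the horizontal relation into the vertical equation gives 2.169 T_2 = 1176, so T_2 = 542.3 N.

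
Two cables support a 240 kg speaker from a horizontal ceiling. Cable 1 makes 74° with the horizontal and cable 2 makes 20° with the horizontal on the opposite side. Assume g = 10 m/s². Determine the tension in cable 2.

Weight W = 240 × 10 = 2400 N acts straight down.
Horizontal: T_1 cos 74° = T_2 cos 20°  →  T_1 = 3.409 T_2.
Vertical: T_1 sin 74° + T_2 sin 20° = 2400.
Substituting the horizontal relation into the vertical equation gives 3.619 T_2 = 2400, so T_2 = 663.1 N.

T_2 ≈ 663 N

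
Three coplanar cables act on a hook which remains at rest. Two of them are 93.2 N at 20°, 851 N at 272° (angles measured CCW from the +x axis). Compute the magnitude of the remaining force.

Sum the known components: ΣF_x = 117.3 N, ΣF_y = -818.6 N.
For equilibrium the remaining force must supply (−ΣF_x, −ΣF_y) = (-117.3, 818.6) N.
Magnitude = √((-117.3)² + (818.6)²) = 827 N; direction = atan2(818.6, -117.3) = 98.2°.

F ≈ 827 N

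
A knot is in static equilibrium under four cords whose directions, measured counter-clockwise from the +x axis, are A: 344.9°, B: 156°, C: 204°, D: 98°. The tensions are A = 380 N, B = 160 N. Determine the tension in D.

Resolve: ΣF_x = 380 cos 344.9° + 160 cos 156° + T_C cos 204° + T_D cos 98° = 0.
        ΣF_y = 380 sin 344.9° + 160 sin 156° + T_C sin 204° + T_D sin 98° = 0.
The known terms sum to (220.7, -33.91) N, so -0.9135 T_C − 0.1392 T_D = -220.7 and -0.4067 T_C + 0.9903 T_D = 33.91.
Solving simultaneously: T_C = 222.5 N, T_D = 125.6 N.

T_D ≈ 126 N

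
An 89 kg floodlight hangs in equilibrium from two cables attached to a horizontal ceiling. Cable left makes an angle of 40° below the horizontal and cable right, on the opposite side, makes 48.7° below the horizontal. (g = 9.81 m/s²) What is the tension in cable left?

T_left ≈ 576 N

Weight W = 89 × 9.81 = 873.1 N acts straight down.
Horizontal: T_left cos 40° = T_right cos 48.7°  →  T_right = 1.161 T_left.
Vertical: T_left sin 40° + T_right sin 48.7° = 873.1.
Substituting the horizontal relation into the vertical equation gives 1.515 T_left = 873.1, so T_left = 576.4 N.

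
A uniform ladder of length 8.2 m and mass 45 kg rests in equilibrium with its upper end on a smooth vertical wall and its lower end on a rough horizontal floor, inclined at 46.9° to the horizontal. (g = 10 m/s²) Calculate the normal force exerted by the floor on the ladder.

N_floor ≈ 450 N

ΣF_y = 0: N_floor = 45×10 = 450 N.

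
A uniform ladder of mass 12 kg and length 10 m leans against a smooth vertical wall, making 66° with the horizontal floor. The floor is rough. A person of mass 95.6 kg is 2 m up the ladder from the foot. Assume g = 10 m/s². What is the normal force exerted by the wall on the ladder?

Torques about the foot: N_wall · 10 sin 66° = 12×10×5 cos 66° + 95.6×10×2 cos 66° → N_wall = 111.84 N.

N_wall ≈ 112 N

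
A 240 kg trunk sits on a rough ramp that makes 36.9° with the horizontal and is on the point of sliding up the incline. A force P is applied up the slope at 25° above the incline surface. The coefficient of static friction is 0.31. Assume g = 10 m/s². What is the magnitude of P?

P ≈ 1960 N

On the verge of sliding up the incline, friction equals μN and acts down the slope.
Perpendicular: N + P sin 25° = W cos 36.9° = 1919 N.
Along incline: P cos 25° = W sin 36.9° + μN  with W sin 36.9° = 1441 N.
Solving the pair for P and N: P = 1963 N, N = 1090 N (and f = μN = 337.8 N).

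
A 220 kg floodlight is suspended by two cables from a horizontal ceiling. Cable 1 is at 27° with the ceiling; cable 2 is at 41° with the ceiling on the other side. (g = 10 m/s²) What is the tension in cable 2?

Weight W = 220 × 10 = 2200 N acts straight down.
Horizontal: T_1 cos 27° = T_2 cos 41°  →  T_1 = 0.847 T_2.
Vertical: T_1 sin 27° + T_2 sin 41° = 2200.
Substituting the horizontal relation into the vertical equation gives 1.041 T_2 = 2200, so T_2 = 2114 N.

T_2 ≈ 2110 N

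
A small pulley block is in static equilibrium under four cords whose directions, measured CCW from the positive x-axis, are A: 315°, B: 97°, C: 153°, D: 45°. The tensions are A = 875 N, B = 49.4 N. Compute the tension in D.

T_D ≈ 241 N

Resolve: ΣF_x = 875 cos 315° + 49.4 cos 97° + T_C cos 153° + T_D cos 45° = 0.
        ΣF_y = 875 sin 315° + 49.4 sin 97° + T_C sin 153° + T_D sin 45° = 0.
The known terms sum to (612.7, -569.7) N, so -0.8910 T_C + 0.7071 T_D = -612.7 and 0.4540 T_C + 0.7071 T_D = 569.7.
Solving simultaneously: T_C = 879.1 N, T_D = 241.2 N.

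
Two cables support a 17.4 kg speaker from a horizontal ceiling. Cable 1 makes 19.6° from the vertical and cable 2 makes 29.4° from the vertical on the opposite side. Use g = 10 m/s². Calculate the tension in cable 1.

Angles from the horizontal: cable 1 is 90° − 19.6° = 70.4°, cable 2 is 90° − 29.4° = 60.6°.
Weight W = 17.4 × 10 = 174 N acts straight down.
Horizontal: T_1 cos 70.4° = T_2 cos 60.6°  →  T_2 = 0.6833 T_1.
Vertical: T_1 sin 70.4° + T_2 sin 60.6° = 174.
Substituting the horizontal relation into the vertical equation gives 1.537 T_1 = 174, so T_1 = 113.2 N.

T_1 ≈ 113 N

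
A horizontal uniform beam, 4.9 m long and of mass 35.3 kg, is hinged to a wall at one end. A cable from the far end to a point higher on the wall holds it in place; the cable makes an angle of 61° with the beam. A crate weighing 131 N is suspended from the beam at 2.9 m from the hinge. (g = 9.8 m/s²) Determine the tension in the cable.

Take torques about the hinge: T sin 61° · 4.9 = 35.3×9.8×2.45 + 131×2.9 = 1227.5 N·m.
So T = 1227.5 / (0.8746 × 4.9) = 286.41 N.

T ≈ 286 N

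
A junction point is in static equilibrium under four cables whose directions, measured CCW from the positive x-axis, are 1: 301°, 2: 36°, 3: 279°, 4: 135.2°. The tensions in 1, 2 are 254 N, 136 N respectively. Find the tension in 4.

Resolve: ΣF_x = 254 cos 301° + 136 cos 36° + T_3 cos 279° + T_4 cos 135.2° = 0.
        ΣF_y = 254 sin 301° + 136 sin 36° + T_3 sin 279° + T_4 sin 135.2° = 0.
The known terms sum to (240.8, -137.8) N, so 0.1564 T_3 − 0.7096 T_4 = -240.8 and -0.9877 T_3 + 0.7046 T_4 = 137.8.
Solving simultaneously: T_3 = 121.8 N, T_4 = 366.3 N.

T_4 ≈ 366 N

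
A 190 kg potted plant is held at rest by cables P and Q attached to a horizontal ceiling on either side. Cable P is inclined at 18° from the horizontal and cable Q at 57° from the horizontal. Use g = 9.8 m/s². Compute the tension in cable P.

Weight W = 190 × 9.8 = 1862 N acts straight down.
Horizontal: T_P cos 18° = T_Q cos 57°  →  T_Q = 1.746 T_P.
Vertical: T_P sin 18° + T_Q sin 57° = 1862.
Substituting the horizontal relation into the vertical equation gives 1.774 T_P = 1862, so T_P = 1050 N.

T_P ≈ 1050 N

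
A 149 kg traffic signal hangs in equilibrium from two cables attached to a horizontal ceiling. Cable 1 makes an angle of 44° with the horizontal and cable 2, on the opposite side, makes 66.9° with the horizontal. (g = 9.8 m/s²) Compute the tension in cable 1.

T_1 ≈ 613 N

Weight W = 149 × 9.8 = 1460 N acts straight down.
Horizontal: T_1 cos 44° = T_2 cos 66.9°  →  T_2 = 1.833 T_1.
Vertical: T_1 sin 44° + T_2 sin 66.9° = 1460.
Substituting the horizontal relation into the vertical equation gives 2.381 T_1 = 1460, so T_1 = 613.2 N.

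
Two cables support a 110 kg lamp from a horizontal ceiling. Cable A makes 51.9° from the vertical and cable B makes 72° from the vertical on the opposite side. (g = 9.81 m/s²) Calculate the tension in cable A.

Angles from the horizontal: cable A is 90° − 51.9° = 38.1°, cable B is 90° − 72° = 18°.
Weight W = 110 × 9.81 = 1079 N acts straight down.
Horizontal: T_A cos 38.1° = T_B cos 18°  →  T_B = 0.8274 T_A.
Vertical: T_A sin 38.1° + T_B sin 18° = 1079.
Substituting the horizontal relation into the vertical equation gives 0.8727 T_A = 1079, so T_A = 1236 N.

T_A ≈ 1240 N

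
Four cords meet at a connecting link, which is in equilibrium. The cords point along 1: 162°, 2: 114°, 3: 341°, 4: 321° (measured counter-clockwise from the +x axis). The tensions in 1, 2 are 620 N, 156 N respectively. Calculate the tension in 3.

T_3 ≈ 443 N

Resolve: ΣF_x = 620 cos 162° + 156 cos 114° + T_3 cos 341° + T_4 cos 321° = 0.
        ΣF_y = 620 sin 162° + 156 sin 114° + T_3 sin 341° + T_4 sin 321° = 0.
The known terms sum to (-653.1, 334.1) N, so 0.9455 T_3 + 0.7771 T_4 = 653.1 and -0.3256 T_3 − 0.6293 T_4 = -334.1.
Solving simultaneously: T_3 = 442.6 N, T_4 = 301.9 N.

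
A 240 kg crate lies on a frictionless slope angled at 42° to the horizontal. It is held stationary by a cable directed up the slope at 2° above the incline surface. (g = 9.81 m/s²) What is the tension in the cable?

Take axes along and perpendicular to the incline. Weight components: W sin 42° = 1575 N down-slope, W cos 42° = 1750 N into the surface.
Along incline: T cos 2° = W sin 42° → T = 1576 N.
Perpendicular: N = W cos 42° − T sin 2° = 1695 N.

T ≈ 1580 N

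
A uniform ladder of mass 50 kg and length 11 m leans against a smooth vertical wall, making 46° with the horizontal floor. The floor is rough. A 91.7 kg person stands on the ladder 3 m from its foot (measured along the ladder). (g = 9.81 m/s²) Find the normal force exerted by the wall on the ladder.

N_wall ≈ 474 N

Torques about the foot: N_wall · 11 sin 46° = 50×9.81×5.5 cos 46° + 91.7×9.81×3 cos 46° → N_wall = 473.76 N.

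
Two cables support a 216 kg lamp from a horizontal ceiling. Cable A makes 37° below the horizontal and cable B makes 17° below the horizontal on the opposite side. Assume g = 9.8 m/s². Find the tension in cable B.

T_B ≈ 2090 N

Weight W = 216 × 9.8 = 2117 N acts straight down.
Horizontal: T_A cos 37° = T_B cos 17°  →  T_A = 1.197 T_B.
Vertical: T_A sin 37° + T_B sin 17° = 2117.
Substituting the horizontal relation into the vertical equation gives 1.013 T_B = 2117, so T_B = 2090 N.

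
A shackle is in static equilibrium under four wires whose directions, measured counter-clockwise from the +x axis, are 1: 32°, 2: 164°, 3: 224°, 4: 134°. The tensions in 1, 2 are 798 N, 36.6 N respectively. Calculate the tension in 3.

Resolve: ΣF_x = 798 cos 32° + 36.6 cos 164° + T_3 cos 224° + T_4 cos 134° = 0.
        ΣF_y = 798 sin 32° + 36.6 sin 164° + T_3 sin 224° + T_4 sin 134° = 0.
The known terms sum to (641.6, 433) N, so -0.7193 T_3 − 0.6947 T_4 = -641.6 and -0.6947 T_3 + 0.7193 T_4 = -433.
Solving simultaneously: T_3 = 762.3 N, T_4 = 134.2 N.

T_3 ≈ 762 N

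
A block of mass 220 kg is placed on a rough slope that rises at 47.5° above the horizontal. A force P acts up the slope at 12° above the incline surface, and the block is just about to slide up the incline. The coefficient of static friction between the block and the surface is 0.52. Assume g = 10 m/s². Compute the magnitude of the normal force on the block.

On the verge of sliding up the incline, friction equals μN and acts down the slope.
Perpendicular: N + P sin 12° = W cos 47.5° = 1486 N.
Along incline: P cos 12° = W sin 47.5° + μN  with W sin 47.5° = 1622 N.
Solving the pair for P and N: P = 2205 N, N = 1028 N (and f = μN = 534.5 N).

N ≈ 1030 N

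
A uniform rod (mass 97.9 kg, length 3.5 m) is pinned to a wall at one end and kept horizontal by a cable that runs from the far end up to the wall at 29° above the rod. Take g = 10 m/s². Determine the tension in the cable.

T ≈ 1010 N

Take torques about the hinge: T sin 29° · 3.5 = 97.9×10×1.75 = 1713.2 N·m.
So T = 1713.2 / (0.4848 × 3.5) = 1009.7 N.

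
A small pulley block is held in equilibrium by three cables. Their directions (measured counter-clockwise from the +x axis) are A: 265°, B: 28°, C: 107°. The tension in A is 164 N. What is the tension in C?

T_C ≈ 140 N

Resolve: ΣF_x = 164 cos 265° + T_B cos 28° + T_C cos 107° = 0.
        ΣF_y = 164 sin 265° + T_B sin 28° + T_C sin 107° = 0.
The known terms sum to (-14.29, -163.4) N, so 0.8829 T_B − 0.2924 T_C = 14.29 and 0.4695 T_B + 0.9563 T_C = 163.4.
Solving simultaneously: T_B = 62.59 N, T_C = 140.1 N.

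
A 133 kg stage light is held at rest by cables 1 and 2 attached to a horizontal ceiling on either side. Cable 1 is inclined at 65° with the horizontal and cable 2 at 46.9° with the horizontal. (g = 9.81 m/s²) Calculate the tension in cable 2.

Weight W = 133 × 9.81 = 1305 N acts straight down.
Horizontal: T_1 cos 65° = T_2 cos 46.9°  →  T_1 = 1.617 T_2.
Vertical: T_1 sin 65° + T_2 sin 46.9° = 1305.
Substituting the horizontal relation into the vertical equation gives 2.195 T_2 = 1305, so T_2 = 594.3 N.

T_2 ≈ 594 N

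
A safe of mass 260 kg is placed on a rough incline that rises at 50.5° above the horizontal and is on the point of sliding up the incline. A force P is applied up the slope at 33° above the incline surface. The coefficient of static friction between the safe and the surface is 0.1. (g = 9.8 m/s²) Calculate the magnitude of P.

P ≈ 2380 N

On the verge of sliding up the incline, friction equals μN and acts down the slope.
Perpendicular: N + P sin 33° = W cos 50.5° = 1621 N.
Along incline: P cos 33° = W sin 50.5° + μN  with W sin 50.5° = 1966 N.
Solving the pair for P and N: P = 2383 N, N = 323 N (and f = μN = 32.3 N).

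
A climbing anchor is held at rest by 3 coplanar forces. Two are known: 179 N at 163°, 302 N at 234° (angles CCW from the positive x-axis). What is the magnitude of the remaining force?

Sum the known components: ΣF_x = -348.7 N, ΣF_y = -192 N.
For equilibrium the remaining force must supply (−ΣF_x, −ΣF_y) = (348.7, 192) N.
Magnitude = √((348.7)² + (192)²) = 398.1 N; direction = atan2(192, 348.7) = 28.8°.

F ≈ 398 N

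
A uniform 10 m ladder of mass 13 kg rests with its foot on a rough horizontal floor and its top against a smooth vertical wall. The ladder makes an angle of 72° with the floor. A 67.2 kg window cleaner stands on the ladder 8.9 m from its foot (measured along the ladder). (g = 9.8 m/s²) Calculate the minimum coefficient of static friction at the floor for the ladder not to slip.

ΣF_y = 0: N_floor = 13×9.8 + 67.2×9.8 = 785.96 N.
Torques about the foot: N_wall · 10 sin 72° = 13×9.8×5 cos 72° + 67.2×9.8×8.9 cos 72° → N_wall = 211.14 N.
ΣF_x = 0: f_floor = N_wall = 211.14 N.
μ_min = f_floor / N_floor = 211.14 / 785.96 = 0.2686.

μ_min ≈ 0.269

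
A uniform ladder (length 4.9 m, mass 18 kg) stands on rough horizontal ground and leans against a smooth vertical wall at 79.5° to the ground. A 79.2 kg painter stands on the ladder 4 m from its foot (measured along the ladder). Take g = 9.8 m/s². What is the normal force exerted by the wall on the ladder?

Torques about the foot: N_wall · 4.9 sin 79.5° = 18×9.8×2.45 cos 79.5° + 79.2×9.8×4 cos 79.5° → N_wall = 133.78 N.

N_wall ≈ 134 N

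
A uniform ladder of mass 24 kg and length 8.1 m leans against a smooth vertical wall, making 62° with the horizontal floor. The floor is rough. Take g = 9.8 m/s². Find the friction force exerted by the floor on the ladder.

Torques about the foot: N_wall · 8.1 sin 62° = 24×9.8×4.05 cos 62° → N_wall = 62.529 N.
ΣF_x = 0: f_floor = N_wall = 62.529 N.

f ≈ 62.5 N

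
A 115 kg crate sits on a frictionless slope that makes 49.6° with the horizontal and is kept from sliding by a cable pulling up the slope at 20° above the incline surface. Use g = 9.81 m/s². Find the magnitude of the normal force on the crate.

Take axes along and perpendicular to the incline. Weight components: W sin 49.6° = 859.1 N down-slope, W cos 49.6° = 731.2 N into the surface.
Along incline: T cos 20° = W sin 49.6° → T = 914.3 N.
Perpendicular: N = W cos 49.6° − T sin 20° = 418.5 N.

N ≈ 418 N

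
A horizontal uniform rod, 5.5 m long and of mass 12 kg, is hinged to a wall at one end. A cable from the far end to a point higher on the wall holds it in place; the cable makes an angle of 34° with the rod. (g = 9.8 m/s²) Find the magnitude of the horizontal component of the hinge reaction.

H_x ≈ 87.2 N

Take torques about the hinge: T sin 34° · 5.5 = 12×9.8×2.75 = 323.4 N·m.
So T = 323.4 / (0.5592 × 5.5) = 105.15 N.
ΣF_x = 0: H_x = T cos 34° = 87.175 N.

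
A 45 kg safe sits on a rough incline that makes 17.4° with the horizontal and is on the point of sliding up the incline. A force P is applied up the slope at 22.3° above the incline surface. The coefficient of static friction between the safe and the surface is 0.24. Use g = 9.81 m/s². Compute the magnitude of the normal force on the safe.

On the verge of sliding up the incline, friction equals μN and acts down the slope.
Perpendicular: N + P sin 22.3° = W cos 17.4° = 421.2 N.
Along incline: P cos 22.3° = W sin 17.4° + μN  with W sin 17.4° = 132 N.
Solving the pair for P and N: P = 229.4 N, N = 334.2 N (and f = μN = 80.21 N).

N ≈ 334 N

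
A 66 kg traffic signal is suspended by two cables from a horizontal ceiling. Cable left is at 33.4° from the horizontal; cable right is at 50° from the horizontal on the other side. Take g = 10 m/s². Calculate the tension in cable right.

T_right ≈ 555 N

Weight W = 66 × 10 = 660 N acts straight down.
Horizontal: T_left cos 33.4° = T_right cos 50°  →  T_left = 0.7699 T_right.
Vertical: T_left sin 33.4° + T_right sin 50° = 660.
Substituting the horizontal relation into the vertical equation gives 1.19 T_right = 660, so T_right = 554.7 N.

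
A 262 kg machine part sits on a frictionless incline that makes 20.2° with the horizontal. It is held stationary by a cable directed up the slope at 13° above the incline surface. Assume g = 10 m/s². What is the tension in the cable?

T ≈ 928 N

Take axes along and perpendicular to the incline. Weight components: W sin 20.2° = 904.7 N down-slope, W cos 20.2° = 2459 N into the surface.
Along incline: T cos 13° = W sin 20.2° → T = 928.5 N.
Perpendicular: N = W cos 20.2° − T sin 13° = 2250 N.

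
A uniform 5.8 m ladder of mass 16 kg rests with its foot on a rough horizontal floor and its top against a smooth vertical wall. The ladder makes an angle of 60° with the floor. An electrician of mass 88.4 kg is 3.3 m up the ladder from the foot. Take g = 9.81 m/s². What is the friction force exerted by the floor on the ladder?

f ≈ 330 N

Torques about the foot: N_wall · 5.8 sin 60° = 16×9.81×2.9 cos 60° + 88.4×9.81×3.3 cos 60° → N_wall = 330.18 N.
ΣF_x = 0: f_floor = N_wall = 330.18 N.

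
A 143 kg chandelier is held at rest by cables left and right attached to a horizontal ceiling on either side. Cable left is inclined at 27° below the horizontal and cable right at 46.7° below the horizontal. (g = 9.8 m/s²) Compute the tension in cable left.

Weight W = 143 × 9.8 = 1401 N acts straight down.
Horizontal: T_left cos 27° = T_right cos 46.7°  →  T_right = 1.299 T_left.
Vertical: T_left sin 27° + T_right sin 46.7° = 1401.
Substituting the horizontal relation into the vertical equation gives 1.4 T_left = 1401, so T_left = 1001 N.

T_left ≈ 1000 N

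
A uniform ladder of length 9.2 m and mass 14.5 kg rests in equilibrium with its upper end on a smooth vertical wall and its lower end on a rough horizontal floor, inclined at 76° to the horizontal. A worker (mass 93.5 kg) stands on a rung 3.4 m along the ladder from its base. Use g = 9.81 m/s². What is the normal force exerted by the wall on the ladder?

Torques about the foot: N_wall · 9.2 sin 76° = 14.5×9.81×4.6 cos 76° + 93.5×9.81×3.4 cos 76° → N_wall = 102.25 N.

N_wall ≈ 102 N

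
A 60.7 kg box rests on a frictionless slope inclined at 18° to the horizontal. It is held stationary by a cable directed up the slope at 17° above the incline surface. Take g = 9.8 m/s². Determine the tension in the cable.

Take axes along and perpendicular to the incline. Weight components: W sin 18° = 183.8 N down-slope, W cos 18° = 565.7 N into the surface.
Along incline: T cos 17° = W sin 18° → T = 192.2 N.
Perpendicular: N = W cos 18° − T sin 17° = 509.5 N.

T ≈ 192 N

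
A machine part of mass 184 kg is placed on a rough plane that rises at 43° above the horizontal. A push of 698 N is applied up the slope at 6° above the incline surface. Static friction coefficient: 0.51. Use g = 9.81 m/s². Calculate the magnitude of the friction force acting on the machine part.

Axes along / perpendicular to the incline. W sin 43° = 1231 N down-slope; W cos 43° = 1320 N into the surface.
Perpendicular: N = W cos 43° − P sin 6° = 1320 − 72.96 = 1247 N.
Along incline: P cos 6° + f = W sin 43° (friction acts up-slope) → f = 1231 − 694.2 = 536.9 N.
|f| = 536.9 N ≤ μN = 636.1 N, so the machine part is indeed static.

f ≈ 537 N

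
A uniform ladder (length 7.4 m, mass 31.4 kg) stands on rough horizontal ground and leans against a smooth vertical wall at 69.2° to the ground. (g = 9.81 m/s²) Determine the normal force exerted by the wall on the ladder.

N_wall ≈ 58.5 N

Torques about the foot: N_wall · 7.4 sin 69.2° = 31.4×9.81×3.7 cos 69.2° → N_wall = 58.506 N.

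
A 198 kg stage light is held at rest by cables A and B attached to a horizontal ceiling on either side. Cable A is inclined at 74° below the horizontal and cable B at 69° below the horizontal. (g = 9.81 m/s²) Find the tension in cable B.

Weight W = 198 × 9.81 = 1942 N acts straight down.
Horizontal: T_A cos 74° = T_B cos 69°  →  T_A = 1.3 T_B.
Vertical: T_A sin 74° + T_B sin 69° = 1942.
Substituting the horizontal relation into the vertical equation gives 2.183 T_B = 1942, so T_B = 889.6 N.

T_B ≈ 890 N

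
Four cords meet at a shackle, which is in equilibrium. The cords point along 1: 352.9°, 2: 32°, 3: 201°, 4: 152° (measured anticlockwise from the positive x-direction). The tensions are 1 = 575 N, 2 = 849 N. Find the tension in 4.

T_4 ≈ 144 N

Resolve: ΣF_x = 575 cos 352.9° + 849 cos 32° + T_3 cos 201° + T_4 cos 152° = 0.
        ΣF_y = 575 sin 352.9° + 849 sin 32° + T_3 sin 201° + T_4 sin 152° = 0.
The known terms sum to (1291, 378.8) N, so -0.9336 T_3 − 0.8829 T_4 = -1291 and -0.3584 T_3 + 0.4695 T_4 = -378.8.
Solving simultaneously: T_3 = 1246 N, T_4 = 144.2 N.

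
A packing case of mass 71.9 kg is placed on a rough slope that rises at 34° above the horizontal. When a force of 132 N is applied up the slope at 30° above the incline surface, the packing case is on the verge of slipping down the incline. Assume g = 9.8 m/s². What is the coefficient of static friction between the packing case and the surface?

μ ≈ 0.540

On the verge of sliding down the incline, friction is at its maximum μN and acts up the slope.
Perpendicular to incline: N = W cos 34° − P sin 30° = 584.2 − 66 = 518.2 N.
Along incline: P cos 30° + μN = W sin 34° → μ = (W sin 34° − P cos 30°) / N = 0.5398.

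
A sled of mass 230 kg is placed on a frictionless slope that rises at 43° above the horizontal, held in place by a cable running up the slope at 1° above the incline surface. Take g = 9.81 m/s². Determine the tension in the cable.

Take axes along and perpendicular to the incline. Weight components: W sin 43° = 1539 N down-slope, W cos 43° = 1650 N into the surface.
Along incline: T cos 1° = W sin 43° → T = 1539 N.
Perpendicular: N = W cos 43° − T sin 1° = 1623 N.

T ≈ 1540 N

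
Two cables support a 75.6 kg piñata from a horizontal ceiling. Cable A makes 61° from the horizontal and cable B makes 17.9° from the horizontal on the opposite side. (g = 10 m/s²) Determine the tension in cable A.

Weight W = 75.6 × 10 = 756 N acts straight down.
Horizontal: T_A cos 61° = T_B cos 17.9°  →  T_B = 0.5095 T_A.
Vertical: T_A sin 61° + T_B sin 17.9° = 756.
Substituting the horizontal relation into the vertical equation gives 1.031 T_A = 756, so T_A = 733.1 N.

T_A ≈ 733 N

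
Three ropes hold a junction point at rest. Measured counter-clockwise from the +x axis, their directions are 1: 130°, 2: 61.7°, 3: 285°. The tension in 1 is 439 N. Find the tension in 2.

Resolve: ΣF_x = 439 cos 130° + T_2 cos 61.7° + T_3 cos 285° = 0.
        ΣF_y = 439 sin 130° + T_2 sin 61.7° + T_3 sin 285° = 0.
The known terms sum to (-282.2, 336.3) N, so 0.4741 T_2 + 0.2588 T_3 = 282.2 and 0.8805 T_2 − 0.9659 T_3 = -336.3.
Solving simultaneously: T_2 = 270.5 N, T_3 = 594.7 N.

T_2 ≈ 271 N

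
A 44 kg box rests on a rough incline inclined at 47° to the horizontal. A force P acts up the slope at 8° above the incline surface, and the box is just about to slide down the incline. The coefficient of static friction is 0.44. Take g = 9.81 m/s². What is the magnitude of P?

On the verge of sliding down the incline, friction equals μN and acts up the slope.
Perpendicular: N + P sin 8° = W cos 47° = 294.4 N.
Along incline: P cos 8° + μN = W sin 47° with W sin 47° = 315.7 N.
Solving the pair for P and N: P = 200.4 N, N = 266.5 N (and f = μN = 117.3 N).

P ≈ 200 N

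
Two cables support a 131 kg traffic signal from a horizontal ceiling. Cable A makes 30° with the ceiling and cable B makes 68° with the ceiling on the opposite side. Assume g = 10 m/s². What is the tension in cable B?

Weight W = 131 × 10 = 1310 N acts straight down.
Horizontal: T_A cos 30° = T_B cos 68°  →  T_A = 0.4326 T_B.
Vertical: T_A sin 30° + T_B sin 68° = 1310.
Substituting the horizontal relation into the vertical equation gives 1.143 T_B = 1310, so T_B = 1146 N.

T_B ≈ 1150 N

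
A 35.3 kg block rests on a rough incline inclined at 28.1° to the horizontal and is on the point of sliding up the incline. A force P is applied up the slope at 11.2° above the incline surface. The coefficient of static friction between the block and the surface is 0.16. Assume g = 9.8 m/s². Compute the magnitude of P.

On the verge of sliding up the incline, friction equals μN and acts down the slope.
Perpendicular: N + P sin 11.2° = W cos 28.1° = 305.2 N.
Along incline: P cos 11.2° = W sin 28.1° + μN  with W sin 28.1° = 162.9 N.
Solving the pair for P and N: P = 209.3 N, N = 264.5 N (and f = μN = 42.32 N).

P ≈ 209 N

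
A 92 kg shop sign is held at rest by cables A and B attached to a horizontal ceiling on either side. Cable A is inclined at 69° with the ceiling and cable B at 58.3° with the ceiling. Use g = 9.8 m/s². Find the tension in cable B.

Weight W = 92 × 9.8 = 901.6 N acts straight down.
Horizontal: T_A cos 69° = T_B cos 58.3°  →  T_A = 1.466 T_B.
Vertical: T_A sin 69° + T_B sin 58.3° = 901.6.
Substituting the horizontal relation into the vertical equation gives 2.22 T_B = 901.6, so T_B = 406.2 N.

T_B ≈ 406 N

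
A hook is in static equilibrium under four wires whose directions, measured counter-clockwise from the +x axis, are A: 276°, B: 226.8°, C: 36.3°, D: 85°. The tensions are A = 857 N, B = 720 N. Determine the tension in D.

Resolve: ΣF_x = 857 cos 276° + 720 cos 226.8° + T_C cos 36.3° + T_D cos 85° = 0.
        ΣF_y = 857 sin 276° + 720 sin 226.8° + T_C sin 36.3° + T_D sin 85° = 0.
The known terms sum to (-403.3, -1377) N, so 0.8059 T_C + 0.0872 T_D = 403.3 and 0.5920 T_C + 0.9962 T_D = 1377.
Solving simultaneously: T_C = 375 N, T_D = 1160 N.

T_D ≈ 1160 N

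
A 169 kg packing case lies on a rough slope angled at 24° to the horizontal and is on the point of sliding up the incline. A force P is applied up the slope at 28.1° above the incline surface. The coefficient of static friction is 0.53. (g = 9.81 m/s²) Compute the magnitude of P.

P ≈ 1310 N

On the verge of sliding up the incline, friction equals μN and acts down the slope.
Perpendicular: N + P sin 28.1° = W cos 24° = 1515 N.
Along incline: P cos 28.1° = W sin 24° + μN  with W sin 24° = 674.3 N.
Solving the pair for P and N: P = 1305 N, N = 899.9 N (and f = μN = 476.9 N).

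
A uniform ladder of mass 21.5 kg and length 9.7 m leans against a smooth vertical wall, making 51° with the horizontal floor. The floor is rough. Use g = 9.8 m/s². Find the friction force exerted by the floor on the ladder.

Torques about the foot: N_wall · 9.7 sin 51° = 21.5×9.8×4.85 cos 51° → N_wall = 85.311 N.
ΣF_x = 0: f_floor = N_wall = 85.311 N.

f ≈ 85.3 N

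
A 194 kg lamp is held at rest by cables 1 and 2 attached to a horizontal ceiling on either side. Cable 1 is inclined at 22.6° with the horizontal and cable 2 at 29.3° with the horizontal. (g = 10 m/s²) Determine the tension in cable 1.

T_1 ≈ 2150 N

Weight W = 194 × 10 = 1940 N acts straight down.
Horizontal: T_1 cos 22.6° = T_2 cos 29.3°  →  T_2 = 1.059 T_1.
Vertical: T_1 sin 22.6° + T_2 sin 29.3° = 1940.
Substituting the horizontal relation into the vertical equation gives 0.9024 T_1 = 1940, so T_1 = 2150 N.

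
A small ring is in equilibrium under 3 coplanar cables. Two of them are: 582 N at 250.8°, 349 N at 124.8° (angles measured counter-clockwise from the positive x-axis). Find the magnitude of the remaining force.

Sum the known components: ΣF_x = -390.6 N, ΣF_y = -263 N.
For equilibrium the remaining force must supply (−ΣF_x, −ΣF_y) = (390.6, 263) N.
Magnitude = √((390.6)² + (263)²) = 470.9 N; direction = atan2(263, 390.6) = 34.0°.

F ≈ 471 N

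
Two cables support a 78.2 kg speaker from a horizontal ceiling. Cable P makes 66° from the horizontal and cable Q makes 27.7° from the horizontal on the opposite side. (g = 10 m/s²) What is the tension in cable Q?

T_Q ≈ 319 N

Weight W = 78.2 × 10 = 782 N acts straight down.
Horizontal: T_P cos 66° = T_Q cos 27.7°  →  T_P = 2.177 T_Q.
Vertical: T_P sin 66° + T_Q sin 27.7° = 782.
Substituting the horizontal relation into the vertical equation gives 2.453 T_Q = 782, so T_Q = 318.7 N.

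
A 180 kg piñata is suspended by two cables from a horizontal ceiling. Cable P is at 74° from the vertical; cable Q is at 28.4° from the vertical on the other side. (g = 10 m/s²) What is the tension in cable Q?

Angles from the horizontal: cable P is 90° − 74° = 16°, cable Q is 90° − 28.4° = 61.6°.
Weight W = 180 × 10 = 1800 N acts straight down.
Horizontal: T_P cos 16° = T_Q cos 61.6°  →  T_P = 0.4948 T_Q.
Vertical: T_P sin 16° + T_Q sin 61.6° = 1800.
Substituting the horizontal relation into the vertical equation gives 1.016 T_Q = 1800, so T_Q = 1772 N.

T_Q ≈ 1770 N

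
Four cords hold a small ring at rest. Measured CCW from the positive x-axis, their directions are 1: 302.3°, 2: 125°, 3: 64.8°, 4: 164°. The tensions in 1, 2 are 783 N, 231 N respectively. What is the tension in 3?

Resolve: ΣF_x = 783 cos 302.3° + 231 cos 125° + T_3 cos 64.8° + T_4 cos 164° = 0.
        ΣF_y = 783 sin 302.3° + 231 sin 125° + T_3 sin 64.8° + T_4 sin 164° = 0.
The known terms sum to (285.9, -472.6) N, so 0.4258 T_3 − 0.9613 T_4 = -285.9 and 0.9048 T_3 + 0.2756 T_4 = 472.6.
Solving simultaneously: T_3 = 380.4 N, T_4 = 465.9 N.

T_3 ≈ 380 N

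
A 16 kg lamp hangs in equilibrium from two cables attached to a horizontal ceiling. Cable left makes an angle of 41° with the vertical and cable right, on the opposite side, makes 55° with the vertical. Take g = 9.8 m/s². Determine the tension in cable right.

T_right ≈ 103 N

Angles from the horizontal: cable left is 90° − 41° = 49°, cable right is 90° − 55° = 35°.
Weight W = 16 × 9.8 = 156.8 N acts straight down.
Horizontal: T_left cos 49° = T_right cos 35°  →  T_left = 1.249 T_right.
Vertical: T_left sin 49° + T_right sin 35° = 156.8.
Substituting the horizontal relation into the vertical equation gives 1.516 T_right = 156.8, so T_right = 103.4 N.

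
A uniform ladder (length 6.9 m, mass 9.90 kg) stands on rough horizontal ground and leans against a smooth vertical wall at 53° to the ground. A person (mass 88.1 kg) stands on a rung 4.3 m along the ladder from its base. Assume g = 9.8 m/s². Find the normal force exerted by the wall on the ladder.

Torques about the foot: N_wall · 6.9 sin 53° = 9.90×9.8×3.45 cos 53° + 88.1×9.8×4.3 cos 53° → N_wall = 442 N.

N_wall ≈ 442 N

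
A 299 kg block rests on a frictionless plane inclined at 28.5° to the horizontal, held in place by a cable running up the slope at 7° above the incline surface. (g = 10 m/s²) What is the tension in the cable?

T ≈ 1440 N

Take axes along and perpendicular to the incline. Weight components: W sin 28.5° = 1427 N down-slope, W cos 28.5° = 2628 N into the surface.
Along incline: T cos 7° = W sin 28.5° → T = 1437 N.
Perpendicular: N = W cos 28.5° − T sin 7° = 2452 N.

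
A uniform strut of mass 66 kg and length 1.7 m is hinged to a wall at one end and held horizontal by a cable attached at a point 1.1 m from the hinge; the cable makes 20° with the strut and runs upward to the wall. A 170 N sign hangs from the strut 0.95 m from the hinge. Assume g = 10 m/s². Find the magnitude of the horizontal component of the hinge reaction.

Take torques about the hinge: T sin 20° · 1.1 = 66×10×0.85 + 170×0.95 = 722.5 N·m.
So T = 722.5 / (0.3420 × 1.1) = 1920.4 N.
ΣF_x = 0: H_x = T cos 20° = 1804.6 N.

H_x ≈ 1800 N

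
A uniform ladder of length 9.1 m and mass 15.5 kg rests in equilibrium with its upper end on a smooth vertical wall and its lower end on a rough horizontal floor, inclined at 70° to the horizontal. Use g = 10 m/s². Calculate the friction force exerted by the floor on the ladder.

f ≈ 28.2 N

Torques about the foot: N_wall · 9.1 sin 70° = 15.5×10×4.55 cos 70° → N_wall = 28.208 N.
ΣF_x = 0: f_floor = N_wall = 28.208 N.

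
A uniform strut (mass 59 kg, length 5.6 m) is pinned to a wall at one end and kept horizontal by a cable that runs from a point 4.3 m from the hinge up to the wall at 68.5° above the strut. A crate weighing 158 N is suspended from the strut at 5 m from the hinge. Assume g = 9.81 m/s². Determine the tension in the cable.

Take torques about the hinge: T sin 68.5° · 4.3 = 59×9.81×2.8 + 158×5 = 2410.6 N·m.
So T = 2410.6 / (0.9304 × 4.3) = 602.53 N.

T ≈ 603 N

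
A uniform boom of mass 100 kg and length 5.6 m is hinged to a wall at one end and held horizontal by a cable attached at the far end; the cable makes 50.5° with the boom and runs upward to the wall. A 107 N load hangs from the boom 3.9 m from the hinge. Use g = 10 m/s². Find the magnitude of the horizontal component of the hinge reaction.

Take torques about the hinge: T sin 50.5° · 5.6 = 100×10×2.8 + 107×3.9 = 3217.3 N·m.
So T = 3217.3 / (0.7716 × 5.6) = 744.56 N.
ΣF_x = 0: H_x = T cos 50.5° = 473.6 N.

H_x ≈ 474 N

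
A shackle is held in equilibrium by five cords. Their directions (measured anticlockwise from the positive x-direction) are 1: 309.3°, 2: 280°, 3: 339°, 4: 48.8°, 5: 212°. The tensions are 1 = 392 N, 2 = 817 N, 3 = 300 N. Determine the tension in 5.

Resolve: ΣF_x = 392 cos 309.3° + 817 cos 280° + 300 cos 339° + T_4 cos 48.8° + T_5 cos 212° = 0.
        ΣF_y = 392 sin 309.3° + 817 sin 280° + 300 sin 339° + T_4 sin 48.8° + T_5 sin 212° = 0.
The known terms sum to (670.2, -1215) N, so 0.6587 T_4 − 0.8480 T_5 = -670.2 and 0.7524 T_4 − 0.5299 T_5 = 1215.
Solving simultaneously: T_4 = 4795 N, T_5 = 4515 N.

T_5 ≈ 4510 N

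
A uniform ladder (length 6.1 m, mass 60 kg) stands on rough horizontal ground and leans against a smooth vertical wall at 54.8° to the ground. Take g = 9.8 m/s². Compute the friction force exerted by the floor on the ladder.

f ≈ 207 N

Torques about the foot: N_wall · 6.1 sin 54.8° = 60×9.8×3.05 cos 54.8° → N_wall = 207.39 N.
ΣF_x = 0: f_floor = N_wall = 207.39 N.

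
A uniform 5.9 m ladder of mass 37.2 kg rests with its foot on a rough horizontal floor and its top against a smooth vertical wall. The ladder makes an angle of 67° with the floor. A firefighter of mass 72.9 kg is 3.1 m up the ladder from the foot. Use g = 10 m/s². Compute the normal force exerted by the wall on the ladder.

N_wall ≈ 242 N

Torques about the foot: N_wall · 5.9 sin 67° = 37.2×10×2.95 cos 67° + 72.9×10×3.1 cos 67° → N_wall = 241.54 N.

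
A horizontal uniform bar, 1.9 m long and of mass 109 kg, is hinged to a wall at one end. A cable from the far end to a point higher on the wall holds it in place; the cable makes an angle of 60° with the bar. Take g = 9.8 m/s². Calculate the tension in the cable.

Take torques about the hinge: T sin 60° · 1.9 = 109×9.8×0.95 = 1014.8 N·m.
So T = 1014.8 / (0.8660 × 1.9) = 616.73 N.

T ≈ 617 N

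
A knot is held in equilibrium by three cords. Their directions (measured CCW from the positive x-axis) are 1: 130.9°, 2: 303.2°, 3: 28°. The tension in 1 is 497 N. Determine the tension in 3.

Resolve: ΣF_x = 497 cos 130.9° + T_2 cos 303.2° + T_3 cos 28° = 0.
        ΣF_y = 497 sin 130.9° + T_2 sin 303.2° + T_3 sin 28° = 0.
The known terms sum to (-325.4, 375.7) N, so 0.5476 T_2 + 0.8829 T_3 = 325.4 and -0.8368 T_2 + 0.4695 T_3 = -375.7.
Solving simultaneously: T_2 = 486.5 N, T_3 = 66.87 N.

T_3 ≈ 66.9 N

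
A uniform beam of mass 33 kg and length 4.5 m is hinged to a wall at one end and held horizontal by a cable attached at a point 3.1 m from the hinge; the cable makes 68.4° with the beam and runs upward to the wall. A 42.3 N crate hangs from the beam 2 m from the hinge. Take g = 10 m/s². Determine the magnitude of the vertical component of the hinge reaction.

Take torques about the hinge: T sin 68.4° · 3.1 = 33×10×2.25 + 42.3×2 = 827.1 N·m.
So T = 827.1 / (0.9298 × 3.1) = 286.96 N.
ΣF_y = 0: H_y = (33×10 + 42.3) − T sin 68.4° = 372.3 − 266.81 = 105.49 N.

|H_y| ≈ 105 N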